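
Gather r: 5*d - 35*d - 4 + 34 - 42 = -30*d - 12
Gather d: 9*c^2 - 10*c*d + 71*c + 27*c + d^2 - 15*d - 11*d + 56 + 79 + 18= 9*c^2 + 98*c + d^2 + d*(-10*c - 26) + 153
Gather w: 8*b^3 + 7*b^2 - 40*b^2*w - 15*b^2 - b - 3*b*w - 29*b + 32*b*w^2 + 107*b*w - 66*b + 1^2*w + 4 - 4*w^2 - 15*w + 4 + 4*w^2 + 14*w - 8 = 8*b^3 - 8*b^2 + 32*b*w^2 - 96*b + w*(-40*b^2 + 104*b)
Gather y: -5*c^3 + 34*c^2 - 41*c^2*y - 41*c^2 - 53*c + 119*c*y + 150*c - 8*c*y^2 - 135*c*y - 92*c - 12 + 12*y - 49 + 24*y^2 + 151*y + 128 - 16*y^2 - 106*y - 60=-5*c^3 - 7*c^2 + 5*c + y^2*(8 - 8*c) + y*(-41*c^2 - 16*c + 57) + 7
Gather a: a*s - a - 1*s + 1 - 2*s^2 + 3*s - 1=a*(s - 1) - 2*s^2 + 2*s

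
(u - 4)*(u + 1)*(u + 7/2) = u^3 + u^2/2 - 29*u/2 - 14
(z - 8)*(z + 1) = z^2 - 7*z - 8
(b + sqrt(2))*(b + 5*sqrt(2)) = b^2 + 6*sqrt(2)*b + 10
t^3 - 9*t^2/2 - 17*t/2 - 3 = (t - 6)*(t + 1/2)*(t + 1)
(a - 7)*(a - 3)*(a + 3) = a^3 - 7*a^2 - 9*a + 63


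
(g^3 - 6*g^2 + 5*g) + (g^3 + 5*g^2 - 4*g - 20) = 2*g^3 - g^2 + g - 20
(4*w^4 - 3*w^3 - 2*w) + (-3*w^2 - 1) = 4*w^4 - 3*w^3 - 3*w^2 - 2*w - 1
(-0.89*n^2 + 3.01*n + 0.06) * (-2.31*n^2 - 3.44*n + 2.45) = 2.0559*n^4 - 3.8915*n^3 - 12.6735*n^2 + 7.1681*n + 0.147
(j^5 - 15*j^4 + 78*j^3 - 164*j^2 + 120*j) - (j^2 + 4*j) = j^5 - 15*j^4 + 78*j^3 - 165*j^2 + 116*j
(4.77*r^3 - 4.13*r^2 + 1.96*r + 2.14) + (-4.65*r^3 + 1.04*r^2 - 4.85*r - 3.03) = 0.119999999999999*r^3 - 3.09*r^2 - 2.89*r - 0.89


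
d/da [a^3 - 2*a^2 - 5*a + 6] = 3*a^2 - 4*a - 5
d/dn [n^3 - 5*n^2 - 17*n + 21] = 3*n^2 - 10*n - 17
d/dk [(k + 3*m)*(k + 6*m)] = 2*k + 9*m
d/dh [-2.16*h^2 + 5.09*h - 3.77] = 5.09 - 4.32*h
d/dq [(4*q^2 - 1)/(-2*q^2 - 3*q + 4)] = (-12*q^2 + 28*q - 3)/(4*q^4 + 12*q^3 - 7*q^2 - 24*q + 16)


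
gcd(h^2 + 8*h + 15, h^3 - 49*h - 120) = h^2 + 8*h + 15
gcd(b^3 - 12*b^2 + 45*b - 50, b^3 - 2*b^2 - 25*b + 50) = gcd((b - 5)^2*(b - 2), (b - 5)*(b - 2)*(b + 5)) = b^2 - 7*b + 10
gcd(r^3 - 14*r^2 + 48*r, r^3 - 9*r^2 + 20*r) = r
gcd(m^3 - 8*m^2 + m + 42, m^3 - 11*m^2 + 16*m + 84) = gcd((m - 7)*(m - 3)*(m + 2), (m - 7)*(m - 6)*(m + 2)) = m^2 - 5*m - 14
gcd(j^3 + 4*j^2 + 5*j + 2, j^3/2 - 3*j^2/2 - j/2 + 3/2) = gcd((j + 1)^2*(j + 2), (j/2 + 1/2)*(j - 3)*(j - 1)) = j + 1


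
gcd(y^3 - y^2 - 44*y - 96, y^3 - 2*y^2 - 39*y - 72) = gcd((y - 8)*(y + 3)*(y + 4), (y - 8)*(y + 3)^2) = y^2 - 5*y - 24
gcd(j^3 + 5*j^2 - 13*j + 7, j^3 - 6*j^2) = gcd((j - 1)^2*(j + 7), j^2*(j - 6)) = 1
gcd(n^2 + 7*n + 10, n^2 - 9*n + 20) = 1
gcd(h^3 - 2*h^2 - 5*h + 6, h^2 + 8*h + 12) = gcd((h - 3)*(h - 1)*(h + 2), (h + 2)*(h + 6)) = h + 2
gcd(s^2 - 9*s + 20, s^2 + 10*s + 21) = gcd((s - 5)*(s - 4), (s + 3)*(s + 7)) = 1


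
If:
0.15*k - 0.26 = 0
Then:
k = 1.73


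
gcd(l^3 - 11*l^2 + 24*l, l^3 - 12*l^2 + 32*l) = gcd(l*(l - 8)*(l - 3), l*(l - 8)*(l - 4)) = l^2 - 8*l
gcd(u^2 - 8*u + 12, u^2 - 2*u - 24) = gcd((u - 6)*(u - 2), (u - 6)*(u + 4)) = u - 6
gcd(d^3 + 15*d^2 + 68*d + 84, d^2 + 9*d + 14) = d^2 + 9*d + 14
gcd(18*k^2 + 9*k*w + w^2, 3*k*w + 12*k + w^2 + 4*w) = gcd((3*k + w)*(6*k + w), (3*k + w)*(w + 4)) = 3*k + w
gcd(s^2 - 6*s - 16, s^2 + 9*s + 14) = s + 2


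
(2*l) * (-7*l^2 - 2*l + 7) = -14*l^3 - 4*l^2 + 14*l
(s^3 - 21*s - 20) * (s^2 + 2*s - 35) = s^5 + 2*s^4 - 56*s^3 - 62*s^2 + 695*s + 700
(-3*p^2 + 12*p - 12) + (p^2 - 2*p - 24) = -2*p^2 + 10*p - 36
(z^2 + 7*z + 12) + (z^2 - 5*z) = 2*z^2 + 2*z + 12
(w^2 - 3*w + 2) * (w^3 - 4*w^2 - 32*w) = w^5 - 7*w^4 - 18*w^3 + 88*w^2 - 64*w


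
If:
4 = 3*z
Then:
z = 4/3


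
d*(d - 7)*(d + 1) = d^3 - 6*d^2 - 7*d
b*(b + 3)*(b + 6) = b^3 + 9*b^2 + 18*b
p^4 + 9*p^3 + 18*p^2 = p^2*(p + 3)*(p + 6)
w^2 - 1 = (w - 1)*(w + 1)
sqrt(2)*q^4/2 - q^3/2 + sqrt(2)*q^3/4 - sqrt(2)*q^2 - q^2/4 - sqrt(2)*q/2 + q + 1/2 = (q + 1/2)*(q - sqrt(2))*(q - sqrt(2)/2)*(sqrt(2)*q/2 + 1)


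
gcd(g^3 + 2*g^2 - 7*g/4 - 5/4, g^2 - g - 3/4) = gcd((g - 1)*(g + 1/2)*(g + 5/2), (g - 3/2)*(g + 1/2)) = g + 1/2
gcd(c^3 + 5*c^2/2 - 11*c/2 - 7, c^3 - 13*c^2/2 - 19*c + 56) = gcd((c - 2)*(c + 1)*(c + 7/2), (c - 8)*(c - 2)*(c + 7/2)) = c^2 + 3*c/2 - 7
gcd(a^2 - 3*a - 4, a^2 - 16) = a - 4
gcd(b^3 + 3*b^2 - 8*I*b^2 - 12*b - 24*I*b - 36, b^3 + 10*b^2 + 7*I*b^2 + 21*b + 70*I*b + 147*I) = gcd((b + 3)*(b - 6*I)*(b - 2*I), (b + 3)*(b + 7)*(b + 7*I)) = b + 3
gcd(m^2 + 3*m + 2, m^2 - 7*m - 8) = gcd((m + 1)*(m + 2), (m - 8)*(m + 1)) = m + 1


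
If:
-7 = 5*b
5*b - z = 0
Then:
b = -7/5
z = -7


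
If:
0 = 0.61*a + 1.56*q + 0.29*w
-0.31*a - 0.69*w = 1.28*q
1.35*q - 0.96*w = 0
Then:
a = 0.00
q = 0.00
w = 0.00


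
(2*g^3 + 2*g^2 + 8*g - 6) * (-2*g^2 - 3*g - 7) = -4*g^5 - 10*g^4 - 36*g^3 - 26*g^2 - 38*g + 42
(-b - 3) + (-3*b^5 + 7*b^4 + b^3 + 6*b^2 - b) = -3*b^5 + 7*b^4 + b^3 + 6*b^2 - 2*b - 3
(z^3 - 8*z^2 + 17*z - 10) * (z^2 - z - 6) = z^5 - 9*z^4 + 19*z^3 + 21*z^2 - 92*z + 60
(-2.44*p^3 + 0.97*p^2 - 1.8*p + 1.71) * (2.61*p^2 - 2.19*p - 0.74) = -6.3684*p^5 + 7.8753*p^4 - 5.0167*p^3 + 7.6873*p^2 - 2.4129*p - 1.2654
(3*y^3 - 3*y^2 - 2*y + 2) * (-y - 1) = -3*y^4 + 5*y^2 - 2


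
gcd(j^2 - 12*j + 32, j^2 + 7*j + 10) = 1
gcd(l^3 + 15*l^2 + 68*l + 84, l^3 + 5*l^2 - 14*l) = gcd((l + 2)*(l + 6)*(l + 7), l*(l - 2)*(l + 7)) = l + 7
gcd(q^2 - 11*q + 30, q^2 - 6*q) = q - 6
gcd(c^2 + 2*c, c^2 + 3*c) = c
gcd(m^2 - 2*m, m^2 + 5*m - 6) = 1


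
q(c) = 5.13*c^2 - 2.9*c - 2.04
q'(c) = 10.26*c - 2.9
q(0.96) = -0.10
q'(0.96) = 6.95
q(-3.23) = 60.85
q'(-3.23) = -36.04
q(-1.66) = 16.91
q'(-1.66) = -19.93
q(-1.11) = 7.50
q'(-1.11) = -14.29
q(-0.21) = -1.20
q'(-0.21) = -5.05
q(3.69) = 57.11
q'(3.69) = 34.96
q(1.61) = 6.59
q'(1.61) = 13.62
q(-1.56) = 14.97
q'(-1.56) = -18.91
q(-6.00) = 200.04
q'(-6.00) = -64.46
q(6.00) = 165.24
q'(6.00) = 58.66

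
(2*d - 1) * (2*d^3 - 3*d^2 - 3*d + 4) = 4*d^4 - 8*d^3 - 3*d^2 + 11*d - 4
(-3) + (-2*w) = -2*w - 3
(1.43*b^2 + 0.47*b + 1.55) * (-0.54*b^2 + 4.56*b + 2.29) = -0.7722*b^4 + 6.267*b^3 + 4.5809*b^2 + 8.1443*b + 3.5495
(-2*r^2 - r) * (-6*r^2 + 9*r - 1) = 12*r^4 - 12*r^3 - 7*r^2 + r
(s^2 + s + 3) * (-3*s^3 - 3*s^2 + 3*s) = -3*s^5 - 6*s^4 - 9*s^3 - 6*s^2 + 9*s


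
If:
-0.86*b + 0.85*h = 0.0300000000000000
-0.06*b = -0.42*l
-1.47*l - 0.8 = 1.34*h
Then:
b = -0.54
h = -0.51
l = -0.08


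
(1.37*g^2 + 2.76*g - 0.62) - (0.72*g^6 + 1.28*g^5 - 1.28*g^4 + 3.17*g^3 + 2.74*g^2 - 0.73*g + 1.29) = -0.72*g^6 - 1.28*g^5 + 1.28*g^4 - 3.17*g^3 - 1.37*g^2 + 3.49*g - 1.91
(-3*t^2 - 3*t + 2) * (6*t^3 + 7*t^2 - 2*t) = -18*t^5 - 39*t^4 - 3*t^3 + 20*t^2 - 4*t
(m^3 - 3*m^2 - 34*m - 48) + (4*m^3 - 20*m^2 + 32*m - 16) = 5*m^3 - 23*m^2 - 2*m - 64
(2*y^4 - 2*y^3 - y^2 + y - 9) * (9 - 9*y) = -18*y^5 + 36*y^4 - 9*y^3 - 18*y^2 + 90*y - 81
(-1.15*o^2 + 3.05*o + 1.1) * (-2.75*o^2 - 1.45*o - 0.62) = 3.1625*o^4 - 6.72*o^3 - 6.7345*o^2 - 3.486*o - 0.682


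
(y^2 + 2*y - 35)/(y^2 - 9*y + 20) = (y + 7)/(y - 4)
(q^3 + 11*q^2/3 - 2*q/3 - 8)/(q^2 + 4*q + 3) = (3*q^2 + 2*q - 8)/(3*(q + 1))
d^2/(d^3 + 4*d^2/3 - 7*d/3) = 3*d/(3*d^2 + 4*d - 7)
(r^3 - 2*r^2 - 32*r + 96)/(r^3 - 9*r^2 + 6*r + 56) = (r^2 + 2*r - 24)/(r^2 - 5*r - 14)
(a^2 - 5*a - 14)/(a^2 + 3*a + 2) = (a - 7)/(a + 1)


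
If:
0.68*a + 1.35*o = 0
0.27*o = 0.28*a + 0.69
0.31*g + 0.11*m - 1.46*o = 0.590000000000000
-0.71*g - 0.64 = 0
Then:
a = -1.66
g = -0.90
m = 18.99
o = 0.84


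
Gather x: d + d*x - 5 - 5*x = d + x*(d - 5) - 5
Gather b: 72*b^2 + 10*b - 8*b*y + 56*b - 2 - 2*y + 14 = 72*b^2 + b*(66 - 8*y) - 2*y + 12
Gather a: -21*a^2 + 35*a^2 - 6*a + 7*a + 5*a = 14*a^2 + 6*a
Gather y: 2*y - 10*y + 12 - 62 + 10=-8*y - 40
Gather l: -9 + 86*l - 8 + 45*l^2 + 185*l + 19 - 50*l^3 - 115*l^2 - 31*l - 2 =-50*l^3 - 70*l^2 + 240*l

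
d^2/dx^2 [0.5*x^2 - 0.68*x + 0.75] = 1.00000000000000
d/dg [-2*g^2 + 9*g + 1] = 9 - 4*g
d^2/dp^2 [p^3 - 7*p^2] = 6*p - 14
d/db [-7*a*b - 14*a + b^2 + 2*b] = -7*a + 2*b + 2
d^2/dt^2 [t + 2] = 0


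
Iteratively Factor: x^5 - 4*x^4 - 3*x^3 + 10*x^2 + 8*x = (x - 4)*(x^4 - 3*x^2 - 2*x) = (x - 4)*(x + 1)*(x^3 - x^2 - 2*x) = (x - 4)*(x + 1)^2*(x^2 - 2*x) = (x - 4)*(x - 2)*(x + 1)^2*(x)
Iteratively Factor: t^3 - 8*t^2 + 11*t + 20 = (t - 5)*(t^2 - 3*t - 4) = (t - 5)*(t - 4)*(t + 1)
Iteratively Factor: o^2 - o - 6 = (o + 2)*(o - 3)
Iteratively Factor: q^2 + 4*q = (q)*(q + 4)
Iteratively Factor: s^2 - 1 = (s + 1)*(s - 1)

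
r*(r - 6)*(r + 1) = r^3 - 5*r^2 - 6*r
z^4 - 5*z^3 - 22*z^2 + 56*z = z*(z - 7)*(z - 2)*(z + 4)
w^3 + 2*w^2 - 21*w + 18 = (w - 3)*(w - 1)*(w + 6)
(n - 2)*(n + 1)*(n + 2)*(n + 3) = n^4 + 4*n^3 - n^2 - 16*n - 12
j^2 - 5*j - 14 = (j - 7)*(j + 2)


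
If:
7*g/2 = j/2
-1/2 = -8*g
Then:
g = 1/16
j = 7/16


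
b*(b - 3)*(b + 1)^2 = b^4 - b^3 - 5*b^2 - 3*b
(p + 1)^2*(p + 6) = p^3 + 8*p^2 + 13*p + 6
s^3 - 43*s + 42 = (s - 6)*(s - 1)*(s + 7)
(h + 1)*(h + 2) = h^2 + 3*h + 2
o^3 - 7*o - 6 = (o - 3)*(o + 1)*(o + 2)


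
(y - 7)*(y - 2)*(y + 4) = y^3 - 5*y^2 - 22*y + 56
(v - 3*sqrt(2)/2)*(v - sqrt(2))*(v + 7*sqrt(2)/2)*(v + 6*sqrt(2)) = v^4 + 7*sqrt(2)*v^3 - 5*v^2/2 - 153*sqrt(2)*v/2 + 126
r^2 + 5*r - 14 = (r - 2)*(r + 7)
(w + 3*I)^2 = w^2 + 6*I*w - 9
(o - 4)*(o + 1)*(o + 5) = o^3 + 2*o^2 - 19*o - 20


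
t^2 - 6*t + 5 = (t - 5)*(t - 1)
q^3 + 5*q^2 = q^2*(q + 5)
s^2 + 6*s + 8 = (s + 2)*(s + 4)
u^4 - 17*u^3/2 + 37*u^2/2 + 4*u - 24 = (u - 4)^2*(u - 3/2)*(u + 1)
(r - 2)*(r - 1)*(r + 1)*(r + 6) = r^4 + 4*r^3 - 13*r^2 - 4*r + 12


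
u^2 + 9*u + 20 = (u + 4)*(u + 5)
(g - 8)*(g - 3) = g^2 - 11*g + 24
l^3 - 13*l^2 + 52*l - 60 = (l - 6)*(l - 5)*(l - 2)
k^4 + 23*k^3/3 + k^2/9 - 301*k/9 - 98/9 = (k - 2)*(k + 1/3)*(k + 7/3)*(k + 7)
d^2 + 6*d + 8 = (d + 2)*(d + 4)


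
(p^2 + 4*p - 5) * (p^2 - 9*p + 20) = p^4 - 5*p^3 - 21*p^2 + 125*p - 100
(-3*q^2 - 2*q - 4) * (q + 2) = -3*q^3 - 8*q^2 - 8*q - 8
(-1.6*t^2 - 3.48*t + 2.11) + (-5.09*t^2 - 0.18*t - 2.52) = -6.69*t^2 - 3.66*t - 0.41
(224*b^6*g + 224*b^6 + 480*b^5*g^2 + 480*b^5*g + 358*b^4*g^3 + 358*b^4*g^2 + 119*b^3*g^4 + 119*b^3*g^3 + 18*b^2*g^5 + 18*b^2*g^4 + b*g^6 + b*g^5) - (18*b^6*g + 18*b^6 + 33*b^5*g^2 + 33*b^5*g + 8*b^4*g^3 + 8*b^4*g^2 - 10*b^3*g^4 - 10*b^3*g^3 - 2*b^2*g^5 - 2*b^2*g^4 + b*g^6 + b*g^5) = 206*b^6*g + 206*b^6 + 447*b^5*g^2 + 447*b^5*g + 350*b^4*g^3 + 350*b^4*g^2 + 129*b^3*g^4 + 129*b^3*g^3 + 20*b^2*g^5 + 20*b^2*g^4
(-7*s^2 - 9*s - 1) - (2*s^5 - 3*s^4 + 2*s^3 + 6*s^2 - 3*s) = -2*s^5 + 3*s^4 - 2*s^3 - 13*s^2 - 6*s - 1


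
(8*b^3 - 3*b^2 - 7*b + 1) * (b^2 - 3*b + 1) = 8*b^5 - 27*b^4 + 10*b^3 + 19*b^2 - 10*b + 1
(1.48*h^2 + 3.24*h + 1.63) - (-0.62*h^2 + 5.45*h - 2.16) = 2.1*h^2 - 2.21*h + 3.79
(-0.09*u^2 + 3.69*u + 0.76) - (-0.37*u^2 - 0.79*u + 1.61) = 0.28*u^2 + 4.48*u - 0.85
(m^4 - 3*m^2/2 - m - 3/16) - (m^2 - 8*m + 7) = m^4 - 5*m^2/2 + 7*m - 115/16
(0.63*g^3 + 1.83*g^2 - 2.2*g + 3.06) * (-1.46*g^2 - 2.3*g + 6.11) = -0.9198*g^5 - 4.1208*g^4 + 2.8523*g^3 + 11.7737*g^2 - 20.48*g + 18.6966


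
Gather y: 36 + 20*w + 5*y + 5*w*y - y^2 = 20*w - y^2 + y*(5*w + 5) + 36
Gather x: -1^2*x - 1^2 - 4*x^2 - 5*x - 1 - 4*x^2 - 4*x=-8*x^2 - 10*x - 2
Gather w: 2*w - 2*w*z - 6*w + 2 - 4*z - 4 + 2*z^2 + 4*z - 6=w*(-2*z - 4) + 2*z^2 - 8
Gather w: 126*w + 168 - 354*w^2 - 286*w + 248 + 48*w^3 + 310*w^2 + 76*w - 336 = 48*w^3 - 44*w^2 - 84*w + 80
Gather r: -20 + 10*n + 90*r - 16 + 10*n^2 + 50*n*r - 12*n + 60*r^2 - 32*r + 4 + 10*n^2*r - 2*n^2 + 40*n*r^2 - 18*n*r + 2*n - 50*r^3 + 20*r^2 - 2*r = 8*n^2 - 50*r^3 + r^2*(40*n + 80) + r*(10*n^2 + 32*n + 56) - 32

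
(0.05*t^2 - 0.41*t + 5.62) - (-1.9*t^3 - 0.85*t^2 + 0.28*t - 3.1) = 1.9*t^3 + 0.9*t^2 - 0.69*t + 8.72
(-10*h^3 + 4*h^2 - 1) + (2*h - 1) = -10*h^3 + 4*h^2 + 2*h - 2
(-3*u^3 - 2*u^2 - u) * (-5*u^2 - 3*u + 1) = 15*u^5 + 19*u^4 + 8*u^3 + u^2 - u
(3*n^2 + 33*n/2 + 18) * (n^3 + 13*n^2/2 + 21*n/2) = 3*n^5 + 36*n^4 + 627*n^3/4 + 1161*n^2/4 + 189*n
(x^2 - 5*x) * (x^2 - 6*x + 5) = x^4 - 11*x^3 + 35*x^2 - 25*x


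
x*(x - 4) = x^2 - 4*x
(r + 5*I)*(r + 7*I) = r^2 + 12*I*r - 35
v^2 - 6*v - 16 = (v - 8)*(v + 2)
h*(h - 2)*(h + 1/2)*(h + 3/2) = h^4 - 13*h^2/4 - 3*h/2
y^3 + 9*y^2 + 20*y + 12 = (y + 1)*(y + 2)*(y + 6)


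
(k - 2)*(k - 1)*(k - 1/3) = k^3 - 10*k^2/3 + 3*k - 2/3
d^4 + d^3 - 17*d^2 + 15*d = d*(d - 3)*(d - 1)*(d + 5)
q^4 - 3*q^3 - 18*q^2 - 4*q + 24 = (q - 6)*(q - 1)*(q + 2)^2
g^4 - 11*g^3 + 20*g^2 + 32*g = g*(g - 8)*(g - 4)*(g + 1)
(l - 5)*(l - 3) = l^2 - 8*l + 15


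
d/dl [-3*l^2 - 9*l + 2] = -6*l - 9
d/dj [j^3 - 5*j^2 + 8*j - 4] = 3*j^2 - 10*j + 8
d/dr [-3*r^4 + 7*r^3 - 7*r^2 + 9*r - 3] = -12*r^3 + 21*r^2 - 14*r + 9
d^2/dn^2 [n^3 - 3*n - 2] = 6*n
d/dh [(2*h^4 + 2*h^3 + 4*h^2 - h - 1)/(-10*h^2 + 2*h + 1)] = (-40*h^5 - 8*h^4 + 16*h^3 + 4*h^2 - 12*h + 1)/(100*h^4 - 40*h^3 - 16*h^2 + 4*h + 1)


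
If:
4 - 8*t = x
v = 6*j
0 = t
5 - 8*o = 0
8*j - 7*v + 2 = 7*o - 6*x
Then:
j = 173/272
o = 5/8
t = 0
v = 519/136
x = 4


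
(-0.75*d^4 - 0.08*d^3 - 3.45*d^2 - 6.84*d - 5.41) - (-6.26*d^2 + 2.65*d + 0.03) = -0.75*d^4 - 0.08*d^3 + 2.81*d^2 - 9.49*d - 5.44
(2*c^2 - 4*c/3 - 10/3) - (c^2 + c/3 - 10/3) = c^2 - 5*c/3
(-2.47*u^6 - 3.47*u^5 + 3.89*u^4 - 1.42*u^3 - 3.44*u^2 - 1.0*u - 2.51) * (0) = 0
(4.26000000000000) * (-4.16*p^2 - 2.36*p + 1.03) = -17.7216*p^2 - 10.0536*p + 4.3878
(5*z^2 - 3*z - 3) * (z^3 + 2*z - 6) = 5*z^5 - 3*z^4 + 7*z^3 - 36*z^2 + 12*z + 18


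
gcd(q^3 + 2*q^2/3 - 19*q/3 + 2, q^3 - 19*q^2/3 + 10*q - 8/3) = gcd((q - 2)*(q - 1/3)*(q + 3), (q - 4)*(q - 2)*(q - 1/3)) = q^2 - 7*q/3 + 2/3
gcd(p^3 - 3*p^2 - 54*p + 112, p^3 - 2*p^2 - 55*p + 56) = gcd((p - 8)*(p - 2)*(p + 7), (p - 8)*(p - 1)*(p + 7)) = p^2 - p - 56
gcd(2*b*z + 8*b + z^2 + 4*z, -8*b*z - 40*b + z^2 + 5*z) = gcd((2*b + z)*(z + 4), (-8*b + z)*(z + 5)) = 1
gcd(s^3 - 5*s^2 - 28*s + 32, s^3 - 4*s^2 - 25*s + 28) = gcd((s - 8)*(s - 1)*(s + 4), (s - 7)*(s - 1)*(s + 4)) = s^2 + 3*s - 4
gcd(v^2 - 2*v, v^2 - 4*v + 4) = v - 2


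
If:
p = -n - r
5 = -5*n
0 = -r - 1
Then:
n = -1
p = 2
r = -1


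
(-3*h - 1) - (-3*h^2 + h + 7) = 3*h^2 - 4*h - 8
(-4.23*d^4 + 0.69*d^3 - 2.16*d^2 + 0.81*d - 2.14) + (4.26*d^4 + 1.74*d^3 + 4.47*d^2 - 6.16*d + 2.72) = 0.0299999999999994*d^4 + 2.43*d^3 + 2.31*d^2 - 5.35*d + 0.58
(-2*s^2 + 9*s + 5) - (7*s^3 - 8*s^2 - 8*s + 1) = -7*s^3 + 6*s^2 + 17*s + 4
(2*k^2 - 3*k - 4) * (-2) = -4*k^2 + 6*k + 8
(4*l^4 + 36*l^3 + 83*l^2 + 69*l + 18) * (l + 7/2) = 4*l^5 + 50*l^4 + 209*l^3 + 719*l^2/2 + 519*l/2 + 63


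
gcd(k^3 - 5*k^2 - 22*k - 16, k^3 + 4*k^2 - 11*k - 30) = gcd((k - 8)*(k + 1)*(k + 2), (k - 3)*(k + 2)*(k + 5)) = k + 2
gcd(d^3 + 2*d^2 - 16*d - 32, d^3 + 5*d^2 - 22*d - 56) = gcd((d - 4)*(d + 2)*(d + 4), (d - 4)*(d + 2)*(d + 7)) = d^2 - 2*d - 8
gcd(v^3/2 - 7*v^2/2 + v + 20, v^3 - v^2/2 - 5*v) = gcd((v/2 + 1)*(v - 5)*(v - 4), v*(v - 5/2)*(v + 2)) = v + 2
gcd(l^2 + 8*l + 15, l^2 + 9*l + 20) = l + 5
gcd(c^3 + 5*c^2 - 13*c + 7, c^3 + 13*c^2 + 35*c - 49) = c^2 + 6*c - 7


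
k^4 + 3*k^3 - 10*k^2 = k^2*(k - 2)*(k + 5)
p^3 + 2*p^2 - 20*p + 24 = (p - 2)^2*(p + 6)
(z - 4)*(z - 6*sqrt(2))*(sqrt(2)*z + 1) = sqrt(2)*z^3 - 11*z^2 - 4*sqrt(2)*z^2 - 6*sqrt(2)*z + 44*z + 24*sqrt(2)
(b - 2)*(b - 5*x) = b^2 - 5*b*x - 2*b + 10*x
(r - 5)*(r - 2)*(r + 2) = r^3 - 5*r^2 - 4*r + 20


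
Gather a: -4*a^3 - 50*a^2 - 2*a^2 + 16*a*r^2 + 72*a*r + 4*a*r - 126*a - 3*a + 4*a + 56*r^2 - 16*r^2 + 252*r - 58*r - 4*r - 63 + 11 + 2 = -4*a^3 - 52*a^2 + a*(16*r^2 + 76*r - 125) + 40*r^2 + 190*r - 50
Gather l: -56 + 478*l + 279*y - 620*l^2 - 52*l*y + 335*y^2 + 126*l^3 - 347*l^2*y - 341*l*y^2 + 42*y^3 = 126*l^3 + l^2*(-347*y - 620) + l*(-341*y^2 - 52*y + 478) + 42*y^3 + 335*y^2 + 279*y - 56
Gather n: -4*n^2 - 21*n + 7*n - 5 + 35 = -4*n^2 - 14*n + 30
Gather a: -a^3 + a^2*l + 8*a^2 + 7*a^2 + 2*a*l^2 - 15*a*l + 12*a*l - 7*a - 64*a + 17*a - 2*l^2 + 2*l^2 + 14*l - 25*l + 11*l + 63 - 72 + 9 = -a^3 + a^2*(l + 15) + a*(2*l^2 - 3*l - 54)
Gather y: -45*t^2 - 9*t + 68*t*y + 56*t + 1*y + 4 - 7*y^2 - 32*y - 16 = -45*t^2 + 47*t - 7*y^2 + y*(68*t - 31) - 12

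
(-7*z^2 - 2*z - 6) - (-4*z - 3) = -7*z^2 + 2*z - 3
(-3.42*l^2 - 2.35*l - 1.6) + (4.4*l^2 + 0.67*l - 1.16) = 0.98*l^2 - 1.68*l - 2.76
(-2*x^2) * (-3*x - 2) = 6*x^3 + 4*x^2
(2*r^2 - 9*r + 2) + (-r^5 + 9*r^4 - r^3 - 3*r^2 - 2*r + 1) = -r^5 + 9*r^4 - r^3 - r^2 - 11*r + 3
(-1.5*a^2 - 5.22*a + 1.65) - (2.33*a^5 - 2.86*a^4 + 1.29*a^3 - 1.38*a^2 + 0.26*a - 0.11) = -2.33*a^5 + 2.86*a^4 - 1.29*a^3 - 0.12*a^2 - 5.48*a + 1.76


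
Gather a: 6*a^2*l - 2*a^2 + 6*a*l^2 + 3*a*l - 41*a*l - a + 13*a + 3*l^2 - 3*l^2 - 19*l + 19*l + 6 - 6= a^2*(6*l - 2) + a*(6*l^2 - 38*l + 12)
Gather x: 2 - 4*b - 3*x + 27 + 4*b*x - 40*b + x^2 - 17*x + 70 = -44*b + x^2 + x*(4*b - 20) + 99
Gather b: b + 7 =b + 7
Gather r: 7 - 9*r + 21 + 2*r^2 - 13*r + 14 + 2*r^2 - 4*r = 4*r^2 - 26*r + 42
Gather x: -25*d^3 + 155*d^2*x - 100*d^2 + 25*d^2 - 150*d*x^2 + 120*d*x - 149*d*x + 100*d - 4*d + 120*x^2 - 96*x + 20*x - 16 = -25*d^3 - 75*d^2 + 96*d + x^2*(120 - 150*d) + x*(155*d^2 - 29*d - 76) - 16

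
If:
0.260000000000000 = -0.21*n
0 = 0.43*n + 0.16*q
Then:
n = -1.24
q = 3.33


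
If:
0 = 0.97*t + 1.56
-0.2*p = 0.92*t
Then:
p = 7.40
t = -1.61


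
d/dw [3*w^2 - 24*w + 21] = 6*w - 24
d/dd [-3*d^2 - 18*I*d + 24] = -6*d - 18*I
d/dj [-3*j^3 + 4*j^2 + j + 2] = -9*j^2 + 8*j + 1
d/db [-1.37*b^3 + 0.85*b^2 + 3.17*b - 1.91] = -4.11*b^2 + 1.7*b + 3.17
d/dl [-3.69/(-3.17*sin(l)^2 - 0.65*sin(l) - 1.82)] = -(23.3946*sin(l) + 2.3985)*cos(l)/(3.17*sin(l)^2 + 0.65*sin(l) + 1.82)^2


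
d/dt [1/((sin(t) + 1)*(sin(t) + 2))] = -(2*sin(t) + 3)*cos(t)/((sin(t) + 1)^2*(sin(t) + 2)^2)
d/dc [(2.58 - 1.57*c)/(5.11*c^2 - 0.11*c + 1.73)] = (8.0227*c^2 - 26.3676*c - 2.4323)/(26.1121*c^4 - 1.1242*c^3 + 17.6927*c^2 - 0.3806*c + 2.9929)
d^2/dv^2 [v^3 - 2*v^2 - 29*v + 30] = 6*v - 4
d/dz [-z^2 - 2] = -2*z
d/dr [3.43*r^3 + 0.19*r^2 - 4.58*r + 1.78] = 10.29*r^2 + 0.38*r - 4.58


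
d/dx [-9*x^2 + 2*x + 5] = 2 - 18*x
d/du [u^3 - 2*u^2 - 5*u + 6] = 3*u^2 - 4*u - 5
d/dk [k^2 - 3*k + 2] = 2*k - 3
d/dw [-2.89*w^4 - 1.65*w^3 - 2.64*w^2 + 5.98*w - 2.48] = -11.56*w^3 - 4.95*w^2 - 5.28*w + 5.98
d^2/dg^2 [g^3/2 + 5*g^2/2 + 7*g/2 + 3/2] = 3*g + 5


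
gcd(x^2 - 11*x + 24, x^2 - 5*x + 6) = x - 3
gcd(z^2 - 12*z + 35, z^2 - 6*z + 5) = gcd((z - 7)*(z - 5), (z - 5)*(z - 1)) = z - 5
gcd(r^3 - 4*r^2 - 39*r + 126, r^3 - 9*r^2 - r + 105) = r - 7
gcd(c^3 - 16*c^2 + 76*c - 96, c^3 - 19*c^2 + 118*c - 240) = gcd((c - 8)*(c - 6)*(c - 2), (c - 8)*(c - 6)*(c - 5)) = c^2 - 14*c + 48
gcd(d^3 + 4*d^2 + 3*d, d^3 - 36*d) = d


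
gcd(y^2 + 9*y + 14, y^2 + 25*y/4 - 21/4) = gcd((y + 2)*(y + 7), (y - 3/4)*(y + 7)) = y + 7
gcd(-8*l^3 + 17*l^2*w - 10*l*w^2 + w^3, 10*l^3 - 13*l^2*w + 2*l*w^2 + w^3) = -l + w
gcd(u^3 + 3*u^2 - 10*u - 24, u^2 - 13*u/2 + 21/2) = u - 3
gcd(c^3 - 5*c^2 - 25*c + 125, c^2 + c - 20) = c + 5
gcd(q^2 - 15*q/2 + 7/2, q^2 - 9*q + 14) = q - 7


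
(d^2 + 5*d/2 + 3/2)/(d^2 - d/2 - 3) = (d + 1)/(d - 2)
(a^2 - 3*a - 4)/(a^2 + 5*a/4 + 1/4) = 4*(a - 4)/(4*a + 1)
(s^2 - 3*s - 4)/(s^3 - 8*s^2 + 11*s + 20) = 1/(s - 5)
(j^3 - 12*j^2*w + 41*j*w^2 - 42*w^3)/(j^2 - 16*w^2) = (j^3 - 12*j^2*w + 41*j*w^2 - 42*w^3)/(j^2 - 16*w^2)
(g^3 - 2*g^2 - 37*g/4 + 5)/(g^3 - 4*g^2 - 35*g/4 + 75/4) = (2*g^2 - 9*g + 4)/(2*g^2 - 13*g + 15)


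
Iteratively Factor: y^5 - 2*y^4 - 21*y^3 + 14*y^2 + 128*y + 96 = (y + 1)*(y^4 - 3*y^3 - 18*y^2 + 32*y + 96) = (y + 1)*(y + 3)*(y^3 - 6*y^2 + 32) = (y + 1)*(y + 2)*(y + 3)*(y^2 - 8*y + 16) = (y - 4)*(y + 1)*(y + 2)*(y + 3)*(y - 4)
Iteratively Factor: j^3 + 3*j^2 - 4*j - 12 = (j + 3)*(j^2 - 4) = (j - 2)*(j + 3)*(j + 2)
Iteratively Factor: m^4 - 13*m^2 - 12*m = (m + 1)*(m^3 - m^2 - 12*m) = (m + 1)*(m + 3)*(m^2 - 4*m) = (m - 4)*(m + 1)*(m + 3)*(m)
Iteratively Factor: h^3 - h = (h - 1)*(h^2 + h) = (h - 1)*(h + 1)*(h)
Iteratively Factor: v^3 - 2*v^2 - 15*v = (v - 5)*(v^2 + 3*v) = v*(v - 5)*(v + 3)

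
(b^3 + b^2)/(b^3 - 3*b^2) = (b + 1)/(b - 3)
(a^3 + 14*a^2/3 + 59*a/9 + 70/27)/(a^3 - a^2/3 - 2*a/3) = (a^2 + 4*a + 35/9)/(a*(a - 1))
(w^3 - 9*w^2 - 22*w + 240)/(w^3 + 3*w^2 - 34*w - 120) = (w - 8)/(w + 4)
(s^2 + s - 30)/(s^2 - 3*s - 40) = (-s^2 - s + 30)/(-s^2 + 3*s + 40)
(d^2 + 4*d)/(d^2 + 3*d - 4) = d/(d - 1)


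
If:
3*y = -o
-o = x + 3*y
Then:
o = -3*y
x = 0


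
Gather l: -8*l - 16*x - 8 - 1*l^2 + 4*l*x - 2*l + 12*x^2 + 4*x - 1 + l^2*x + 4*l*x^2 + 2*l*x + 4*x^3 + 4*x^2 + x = l^2*(x - 1) + l*(4*x^2 + 6*x - 10) + 4*x^3 + 16*x^2 - 11*x - 9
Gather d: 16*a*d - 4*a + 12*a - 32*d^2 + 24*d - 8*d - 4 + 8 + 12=8*a - 32*d^2 + d*(16*a + 16) + 16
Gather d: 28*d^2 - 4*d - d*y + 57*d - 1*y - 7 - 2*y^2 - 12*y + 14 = 28*d^2 + d*(53 - y) - 2*y^2 - 13*y + 7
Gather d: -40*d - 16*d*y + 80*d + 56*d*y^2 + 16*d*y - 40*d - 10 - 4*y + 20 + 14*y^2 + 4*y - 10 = 56*d*y^2 + 14*y^2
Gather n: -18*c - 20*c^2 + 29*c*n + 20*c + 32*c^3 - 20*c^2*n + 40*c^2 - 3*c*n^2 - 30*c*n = 32*c^3 + 20*c^2 - 3*c*n^2 + 2*c + n*(-20*c^2 - c)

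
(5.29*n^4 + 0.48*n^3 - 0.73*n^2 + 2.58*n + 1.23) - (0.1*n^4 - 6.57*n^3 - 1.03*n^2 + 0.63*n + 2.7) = 5.19*n^4 + 7.05*n^3 + 0.3*n^2 + 1.95*n - 1.47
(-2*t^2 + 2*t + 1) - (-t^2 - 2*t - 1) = -t^2 + 4*t + 2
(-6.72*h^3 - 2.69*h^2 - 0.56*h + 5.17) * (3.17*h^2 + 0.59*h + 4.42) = -21.3024*h^5 - 12.4921*h^4 - 33.0647*h^3 + 4.1687*h^2 + 0.5751*h + 22.8514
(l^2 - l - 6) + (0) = l^2 - l - 6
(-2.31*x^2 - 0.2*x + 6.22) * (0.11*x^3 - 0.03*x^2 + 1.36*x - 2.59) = -0.2541*x^5 + 0.0473*x^4 - 2.4514*x^3 + 5.5243*x^2 + 8.9772*x - 16.1098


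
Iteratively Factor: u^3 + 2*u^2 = (u + 2)*(u^2) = u*(u + 2)*(u)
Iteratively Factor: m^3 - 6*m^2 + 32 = (m - 4)*(m^2 - 2*m - 8) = (m - 4)*(m + 2)*(m - 4)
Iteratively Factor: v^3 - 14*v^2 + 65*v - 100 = (v - 5)*(v^2 - 9*v + 20) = (v - 5)^2*(v - 4)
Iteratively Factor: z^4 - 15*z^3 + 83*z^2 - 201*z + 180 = (z - 3)*(z^3 - 12*z^2 + 47*z - 60) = (z - 5)*(z - 3)*(z^2 - 7*z + 12) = (z - 5)*(z - 4)*(z - 3)*(z - 3)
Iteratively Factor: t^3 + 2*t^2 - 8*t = (t - 2)*(t^2 + 4*t) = (t - 2)*(t + 4)*(t)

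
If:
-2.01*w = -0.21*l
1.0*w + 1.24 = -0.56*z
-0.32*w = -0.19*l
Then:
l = 0.00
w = 0.00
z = -2.21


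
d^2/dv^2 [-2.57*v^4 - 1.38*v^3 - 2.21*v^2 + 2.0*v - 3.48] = -30.84*v^2 - 8.28*v - 4.42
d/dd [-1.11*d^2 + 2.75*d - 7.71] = 2.75 - 2.22*d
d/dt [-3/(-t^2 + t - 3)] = 3*(1 - 2*t)/(t^2 - t + 3)^2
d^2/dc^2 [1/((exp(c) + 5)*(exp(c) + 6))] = (4*exp(3*c) + 33*exp(2*c) + exp(c) - 330)*exp(c)/(exp(6*c) + 33*exp(5*c) + 453*exp(4*c) + 3311*exp(3*c) + 13590*exp(2*c) + 29700*exp(c) + 27000)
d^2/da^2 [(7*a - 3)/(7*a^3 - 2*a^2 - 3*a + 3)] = 2*(1029*a^5 - 1176*a^4 + 511*a^3 - 729*a^2 + 261*a + 18)/(343*a^9 - 294*a^8 - 357*a^7 + 685*a^6 - 99*a^5 - 396*a^4 + 270*a^3 + 27*a^2 - 81*a + 27)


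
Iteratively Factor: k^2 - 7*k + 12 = (k - 3)*(k - 4)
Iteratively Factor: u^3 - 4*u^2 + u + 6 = (u - 3)*(u^2 - u - 2) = (u - 3)*(u + 1)*(u - 2)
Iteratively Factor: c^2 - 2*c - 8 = (c - 4)*(c + 2)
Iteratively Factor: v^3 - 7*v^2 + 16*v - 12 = (v - 3)*(v^2 - 4*v + 4) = (v - 3)*(v - 2)*(v - 2)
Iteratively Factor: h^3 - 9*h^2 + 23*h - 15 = (h - 5)*(h^2 - 4*h + 3) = (h - 5)*(h - 1)*(h - 3)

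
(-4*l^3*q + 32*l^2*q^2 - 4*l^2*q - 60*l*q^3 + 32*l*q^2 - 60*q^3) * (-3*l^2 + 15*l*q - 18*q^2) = 12*l^5*q - 156*l^4*q^2 + 12*l^4*q + 732*l^3*q^3 - 156*l^3*q^2 - 1476*l^2*q^4 + 732*l^2*q^3 + 1080*l*q^5 - 1476*l*q^4 + 1080*q^5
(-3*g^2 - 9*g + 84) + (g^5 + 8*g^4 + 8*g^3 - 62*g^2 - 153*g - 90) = g^5 + 8*g^4 + 8*g^3 - 65*g^2 - 162*g - 6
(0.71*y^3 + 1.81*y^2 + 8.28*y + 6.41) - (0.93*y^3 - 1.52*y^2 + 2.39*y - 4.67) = -0.22*y^3 + 3.33*y^2 + 5.89*y + 11.08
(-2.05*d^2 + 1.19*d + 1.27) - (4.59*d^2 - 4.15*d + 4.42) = -6.64*d^2 + 5.34*d - 3.15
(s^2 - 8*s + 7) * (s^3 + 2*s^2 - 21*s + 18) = s^5 - 6*s^4 - 30*s^3 + 200*s^2 - 291*s + 126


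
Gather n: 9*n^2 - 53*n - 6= 9*n^2 - 53*n - 6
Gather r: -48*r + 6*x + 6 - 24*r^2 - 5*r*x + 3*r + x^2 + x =-24*r^2 + r*(-5*x - 45) + x^2 + 7*x + 6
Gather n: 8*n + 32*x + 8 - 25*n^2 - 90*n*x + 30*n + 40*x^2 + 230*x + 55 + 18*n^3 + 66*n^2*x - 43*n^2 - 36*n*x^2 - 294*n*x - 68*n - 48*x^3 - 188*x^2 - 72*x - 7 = 18*n^3 + n^2*(66*x - 68) + n*(-36*x^2 - 384*x - 30) - 48*x^3 - 148*x^2 + 190*x + 56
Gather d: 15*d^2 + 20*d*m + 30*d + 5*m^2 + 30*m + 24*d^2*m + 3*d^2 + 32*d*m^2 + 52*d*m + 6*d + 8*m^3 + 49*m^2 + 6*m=d^2*(24*m + 18) + d*(32*m^2 + 72*m + 36) + 8*m^3 + 54*m^2 + 36*m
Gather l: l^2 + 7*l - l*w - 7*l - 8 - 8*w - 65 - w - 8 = l^2 - l*w - 9*w - 81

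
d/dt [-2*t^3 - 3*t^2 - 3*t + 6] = -6*t^2 - 6*t - 3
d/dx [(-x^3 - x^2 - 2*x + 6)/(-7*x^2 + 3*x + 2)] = (7*x^4 - 6*x^3 - 23*x^2 + 80*x - 22)/(49*x^4 - 42*x^3 - 19*x^2 + 12*x + 4)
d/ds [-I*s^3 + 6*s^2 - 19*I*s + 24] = -3*I*s^2 + 12*s - 19*I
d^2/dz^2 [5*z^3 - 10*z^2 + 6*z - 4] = 30*z - 20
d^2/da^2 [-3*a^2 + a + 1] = -6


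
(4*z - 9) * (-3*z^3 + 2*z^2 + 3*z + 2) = -12*z^4 + 35*z^3 - 6*z^2 - 19*z - 18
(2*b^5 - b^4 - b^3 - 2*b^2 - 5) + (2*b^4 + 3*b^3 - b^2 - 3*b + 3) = 2*b^5 + b^4 + 2*b^3 - 3*b^2 - 3*b - 2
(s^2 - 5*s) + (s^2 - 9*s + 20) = 2*s^2 - 14*s + 20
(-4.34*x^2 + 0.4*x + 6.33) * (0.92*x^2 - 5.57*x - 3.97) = -3.9928*x^4 + 24.5418*x^3 + 20.8254*x^2 - 36.8461*x - 25.1301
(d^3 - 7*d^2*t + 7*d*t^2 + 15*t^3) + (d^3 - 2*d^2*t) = 2*d^3 - 9*d^2*t + 7*d*t^2 + 15*t^3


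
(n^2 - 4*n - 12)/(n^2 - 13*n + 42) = (n + 2)/(n - 7)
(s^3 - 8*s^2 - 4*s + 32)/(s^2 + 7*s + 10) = (s^2 - 10*s + 16)/(s + 5)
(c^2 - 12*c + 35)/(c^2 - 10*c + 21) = (c - 5)/(c - 3)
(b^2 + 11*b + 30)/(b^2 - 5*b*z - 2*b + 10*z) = (b^2 + 11*b + 30)/(b^2 - 5*b*z - 2*b + 10*z)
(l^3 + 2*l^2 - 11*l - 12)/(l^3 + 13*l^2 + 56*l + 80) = (l^2 - 2*l - 3)/(l^2 + 9*l + 20)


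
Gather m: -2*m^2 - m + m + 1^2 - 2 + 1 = -2*m^2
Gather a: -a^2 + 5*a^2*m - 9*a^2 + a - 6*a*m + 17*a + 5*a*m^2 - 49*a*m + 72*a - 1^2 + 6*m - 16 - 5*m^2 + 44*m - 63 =a^2*(5*m - 10) + a*(5*m^2 - 55*m + 90) - 5*m^2 + 50*m - 80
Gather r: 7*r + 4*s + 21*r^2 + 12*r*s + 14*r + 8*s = 21*r^2 + r*(12*s + 21) + 12*s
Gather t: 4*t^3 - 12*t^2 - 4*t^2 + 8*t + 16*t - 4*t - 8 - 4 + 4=4*t^3 - 16*t^2 + 20*t - 8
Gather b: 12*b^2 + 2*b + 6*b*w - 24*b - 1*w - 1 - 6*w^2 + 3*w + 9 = 12*b^2 + b*(6*w - 22) - 6*w^2 + 2*w + 8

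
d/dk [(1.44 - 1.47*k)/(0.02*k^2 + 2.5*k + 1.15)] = (0.0294*k^2 - 0.0575999999999999*k - 5.2905)/(0.0004*k^4 + 0.1*k^3 + 6.296*k^2 + 5.75*k + 1.3225)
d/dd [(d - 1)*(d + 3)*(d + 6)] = 3*d^2 + 16*d + 9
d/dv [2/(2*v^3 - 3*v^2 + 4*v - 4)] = 4*(-3*v^2 + 3*v - 2)/(2*v^3 - 3*v^2 + 4*v - 4)^2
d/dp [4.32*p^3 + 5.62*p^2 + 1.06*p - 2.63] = 12.96*p^2 + 11.24*p + 1.06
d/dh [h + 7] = 1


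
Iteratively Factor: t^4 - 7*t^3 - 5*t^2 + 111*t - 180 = (t - 3)*(t^3 - 4*t^2 - 17*t + 60) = (t - 5)*(t - 3)*(t^2 + t - 12) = (t - 5)*(t - 3)^2*(t + 4)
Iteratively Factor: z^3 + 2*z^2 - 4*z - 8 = (z - 2)*(z^2 + 4*z + 4) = (z - 2)*(z + 2)*(z + 2)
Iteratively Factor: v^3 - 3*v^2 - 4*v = (v)*(v^2 - 3*v - 4) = v*(v - 4)*(v + 1)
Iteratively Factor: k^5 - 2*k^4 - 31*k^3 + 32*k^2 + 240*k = (k)*(k^4 - 2*k^3 - 31*k^2 + 32*k + 240) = k*(k + 3)*(k^3 - 5*k^2 - 16*k + 80) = k*(k - 5)*(k + 3)*(k^2 - 16) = k*(k - 5)*(k - 4)*(k + 3)*(k + 4)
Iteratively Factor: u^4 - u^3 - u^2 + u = (u - 1)*(u^3 - u) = (u - 1)^2*(u^2 + u) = u*(u - 1)^2*(u + 1)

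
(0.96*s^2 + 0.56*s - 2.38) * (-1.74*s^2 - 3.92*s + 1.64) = -1.6704*s^4 - 4.7376*s^3 + 3.5204*s^2 + 10.248*s - 3.9032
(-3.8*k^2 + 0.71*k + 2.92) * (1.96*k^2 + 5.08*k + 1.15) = -7.448*k^4 - 17.9124*k^3 + 4.96*k^2 + 15.6501*k + 3.358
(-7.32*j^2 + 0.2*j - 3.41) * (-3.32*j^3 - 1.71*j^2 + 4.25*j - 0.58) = 24.3024*j^5 + 11.8532*j^4 - 20.1308*j^3 + 10.9267*j^2 - 14.6085*j + 1.9778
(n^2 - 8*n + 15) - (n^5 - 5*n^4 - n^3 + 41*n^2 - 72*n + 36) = -n^5 + 5*n^4 + n^3 - 40*n^2 + 64*n - 21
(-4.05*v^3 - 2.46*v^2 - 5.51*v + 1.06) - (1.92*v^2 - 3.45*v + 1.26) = -4.05*v^3 - 4.38*v^2 - 2.06*v - 0.2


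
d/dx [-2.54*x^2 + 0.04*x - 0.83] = 0.04 - 5.08*x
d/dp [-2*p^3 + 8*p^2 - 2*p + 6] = -6*p^2 + 16*p - 2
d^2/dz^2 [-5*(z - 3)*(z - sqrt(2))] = -10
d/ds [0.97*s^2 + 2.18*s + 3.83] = 1.94*s + 2.18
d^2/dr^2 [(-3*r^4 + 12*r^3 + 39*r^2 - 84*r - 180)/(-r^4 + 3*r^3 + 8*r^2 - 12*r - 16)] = 6*(-r^6 - 9*r^5 + 183*r^4 - 903*r^3 + 1806*r^2 - 1548*r + 952)/(r^9 - 15*r^8 + 81*r^7 - 161*r^6 - 78*r^5 + 636*r^4 - 280*r^3 - 864*r^2 + 384*r + 512)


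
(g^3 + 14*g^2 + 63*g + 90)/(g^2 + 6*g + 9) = (g^2 + 11*g + 30)/(g + 3)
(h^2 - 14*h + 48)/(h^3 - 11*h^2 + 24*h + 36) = (h - 8)/(h^2 - 5*h - 6)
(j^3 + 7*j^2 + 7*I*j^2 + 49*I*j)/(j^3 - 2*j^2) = (j^2 + 7*j*(1 + I) + 49*I)/(j*(j - 2))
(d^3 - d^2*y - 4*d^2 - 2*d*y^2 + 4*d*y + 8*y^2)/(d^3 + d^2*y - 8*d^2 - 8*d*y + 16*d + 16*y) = (d - 2*y)/(d - 4)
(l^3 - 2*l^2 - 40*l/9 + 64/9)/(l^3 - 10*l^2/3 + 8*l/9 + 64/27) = 3*(l + 2)/(3*l + 2)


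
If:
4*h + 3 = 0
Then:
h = -3/4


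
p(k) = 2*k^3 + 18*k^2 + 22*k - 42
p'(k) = 6*k^2 + 36*k + 22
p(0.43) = -29.05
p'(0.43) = 38.59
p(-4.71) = 44.72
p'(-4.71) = -14.46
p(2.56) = 165.84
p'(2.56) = 153.48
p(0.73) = -15.57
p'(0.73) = 51.48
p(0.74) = -15.05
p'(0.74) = 51.93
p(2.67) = 183.13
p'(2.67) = 160.89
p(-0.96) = -48.30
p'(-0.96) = -7.03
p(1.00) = 0.00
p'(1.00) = 64.00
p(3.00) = 240.00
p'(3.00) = 184.00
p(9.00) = 3072.00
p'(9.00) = 832.00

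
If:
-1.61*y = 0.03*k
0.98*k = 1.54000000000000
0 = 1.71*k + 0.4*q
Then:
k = 1.57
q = -6.72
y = -0.03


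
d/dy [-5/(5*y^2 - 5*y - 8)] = 25*(2*y - 1)/(-5*y^2 + 5*y + 8)^2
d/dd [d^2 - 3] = 2*d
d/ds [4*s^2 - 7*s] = 8*s - 7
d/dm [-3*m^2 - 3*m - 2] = -6*m - 3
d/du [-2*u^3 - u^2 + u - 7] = -6*u^2 - 2*u + 1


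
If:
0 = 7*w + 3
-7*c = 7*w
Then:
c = 3/7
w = -3/7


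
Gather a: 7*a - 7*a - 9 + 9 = 0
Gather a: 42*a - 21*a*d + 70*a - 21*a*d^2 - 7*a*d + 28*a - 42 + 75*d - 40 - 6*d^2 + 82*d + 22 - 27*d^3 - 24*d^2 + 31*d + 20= a*(-21*d^2 - 28*d + 140) - 27*d^3 - 30*d^2 + 188*d - 40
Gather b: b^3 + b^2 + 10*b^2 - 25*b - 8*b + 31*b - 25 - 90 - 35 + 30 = b^3 + 11*b^2 - 2*b - 120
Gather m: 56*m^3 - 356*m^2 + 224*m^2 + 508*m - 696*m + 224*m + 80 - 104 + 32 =56*m^3 - 132*m^2 + 36*m + 8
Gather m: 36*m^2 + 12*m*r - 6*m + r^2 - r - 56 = 36*m^2 + m*(12*r - 6) + r^2 - r - 56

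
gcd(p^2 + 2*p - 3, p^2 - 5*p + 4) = p - 1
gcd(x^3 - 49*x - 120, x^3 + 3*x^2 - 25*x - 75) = x^2 + 8*x + 15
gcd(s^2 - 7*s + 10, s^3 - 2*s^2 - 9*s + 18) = s - 2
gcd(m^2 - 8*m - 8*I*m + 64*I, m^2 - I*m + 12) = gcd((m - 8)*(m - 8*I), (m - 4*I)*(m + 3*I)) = 1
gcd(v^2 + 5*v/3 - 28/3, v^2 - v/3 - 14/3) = v - 7/3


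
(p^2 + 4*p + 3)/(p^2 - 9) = (p + 1)/(p - 3)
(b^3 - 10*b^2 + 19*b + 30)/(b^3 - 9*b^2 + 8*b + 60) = (b + 1)/(b + 2)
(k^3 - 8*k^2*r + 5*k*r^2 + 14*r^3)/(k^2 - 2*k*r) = k - 6*r - 7*r^2/k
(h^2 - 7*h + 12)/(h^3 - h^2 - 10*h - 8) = (h - 3)/(h^2 + 3*h + 2)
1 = 1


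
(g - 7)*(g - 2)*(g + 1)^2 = g^4 - 7*g^3 - 3*g^2 + 19*g + 14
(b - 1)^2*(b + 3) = b^3 + b^2 - 5*b + 3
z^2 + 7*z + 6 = (z + 1)*(z + 6)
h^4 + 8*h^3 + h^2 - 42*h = h*(h - 2)*(h + 3)*(h + 7)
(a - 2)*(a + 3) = a^2 + a - 6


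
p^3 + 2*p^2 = p^2*(p + 2)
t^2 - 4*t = t*(t - 4)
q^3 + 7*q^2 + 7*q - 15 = (q - 1)*(q + 3)*(q + 5)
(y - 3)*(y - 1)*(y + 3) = y^3 - y^2 - 9*y + 9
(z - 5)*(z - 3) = z^2 - 8*z + 15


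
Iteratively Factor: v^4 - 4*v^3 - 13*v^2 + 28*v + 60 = (v + 2)*(v^3 - 6*v^2 - v + 30) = (v - 5)*(v + 2)*(v^2 - v - 6) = (v - 5)*(v + 2)^2*(v - 3)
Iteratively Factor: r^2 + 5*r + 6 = (r + 2)*(r + 3)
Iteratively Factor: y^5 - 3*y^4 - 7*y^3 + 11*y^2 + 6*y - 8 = (y + 1)*(y^4 - 4*y^3 - 3*y^2 + 14*y - 8) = (y - 1)*(y + 1)*(y^3 - 3*y^2 - 6*y + 8) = (y - 1)*(y + 1)*(y + 2)*(y^2 - 5*y + 4) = (y - 4)*(y - 1)*(y + 1)*(y + 2)*(y - 1)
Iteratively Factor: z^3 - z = (z)*(z^2 - 1) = z*(z - 1)*(z + 1)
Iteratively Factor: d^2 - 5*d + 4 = (d - 4)*(d - 1)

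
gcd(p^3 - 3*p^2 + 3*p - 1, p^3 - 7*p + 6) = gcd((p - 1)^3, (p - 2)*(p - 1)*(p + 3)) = p - 1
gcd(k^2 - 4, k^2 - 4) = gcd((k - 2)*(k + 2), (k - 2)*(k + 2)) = k^2 - 4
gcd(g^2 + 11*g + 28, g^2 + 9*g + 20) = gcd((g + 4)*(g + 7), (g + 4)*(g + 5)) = g + 4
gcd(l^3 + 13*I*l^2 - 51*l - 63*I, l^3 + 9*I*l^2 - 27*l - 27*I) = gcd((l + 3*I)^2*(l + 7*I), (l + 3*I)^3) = l^2 + 6*I*l - 9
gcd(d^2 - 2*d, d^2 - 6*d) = d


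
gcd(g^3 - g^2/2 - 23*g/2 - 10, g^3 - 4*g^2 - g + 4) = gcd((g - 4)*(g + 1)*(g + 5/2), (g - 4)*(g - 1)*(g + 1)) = g^2 - 3*g - 4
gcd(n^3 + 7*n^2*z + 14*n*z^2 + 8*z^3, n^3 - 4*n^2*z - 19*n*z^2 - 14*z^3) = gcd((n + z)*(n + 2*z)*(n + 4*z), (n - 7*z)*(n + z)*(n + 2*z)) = n^2 + 3*n*z + 2*z^2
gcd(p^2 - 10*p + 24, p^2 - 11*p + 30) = p - 6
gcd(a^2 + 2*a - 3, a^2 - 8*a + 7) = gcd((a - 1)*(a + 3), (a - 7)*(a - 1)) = a - 1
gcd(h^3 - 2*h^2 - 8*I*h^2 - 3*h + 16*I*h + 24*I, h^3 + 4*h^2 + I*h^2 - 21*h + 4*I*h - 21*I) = h - 3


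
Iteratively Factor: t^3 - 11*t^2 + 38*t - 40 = (t - 4)*(t^2 - 7*t + 10) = (t - 5)*(t - 4)*(t - 2)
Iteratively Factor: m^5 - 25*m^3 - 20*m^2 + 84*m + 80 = (m + 4)*(m^4 - 4*m^3 - 9*m^2 + 16*m + 20) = (m - 5)*(m + 4)*(m^3 + m^2 - 4*m - 4) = (m - 5)*(m - 2)*(m + 4)*(m^2 + 3*m + 2) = (m - 5)*(m - 2)*(m + 1)*(m + 4)*(m + 2)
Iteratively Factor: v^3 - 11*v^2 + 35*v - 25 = (v - 5)*(v^2 - 6*v + 5) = (v - 5)*(v - 1)*(v - 5)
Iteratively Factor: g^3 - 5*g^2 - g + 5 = (g + 1)*(g^2 - 6*g + 5) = (g - 5)*(g + 1)*(g - 1)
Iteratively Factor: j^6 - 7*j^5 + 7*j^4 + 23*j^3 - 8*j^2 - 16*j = (j + 1)*(j^5 - 8*j^4 + 15*j^3 + 8*j^2 - 16*j) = (j - 1)*(j + 1)*(j^4 - 7*j^3 + 8*j^2 + 16*j) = (j - 1)*(j + 1)^2*(j^3 - 8*j^2 + 16*j) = j*(j - 1)*(j + 1)^2*(j^2 - 8*j + 16) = j*(j - 4)*(j - 1)*(j + 1)^2*(j - 4)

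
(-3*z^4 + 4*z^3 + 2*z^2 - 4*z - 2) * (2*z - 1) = -6*z^5 + 11*z^4 - 10*z^2 + 2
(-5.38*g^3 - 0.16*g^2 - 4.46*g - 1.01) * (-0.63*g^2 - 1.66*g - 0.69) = 3.3894*g^5 + 9.0316*g^4 + 6.7876*g^3 + 8.1503*g^2 + 4.754*g + 0.6969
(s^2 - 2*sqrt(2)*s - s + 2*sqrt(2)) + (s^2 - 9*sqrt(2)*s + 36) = 2*s^2 - 11*sqrt(2)*s - s + 2*sqrt(2) + 36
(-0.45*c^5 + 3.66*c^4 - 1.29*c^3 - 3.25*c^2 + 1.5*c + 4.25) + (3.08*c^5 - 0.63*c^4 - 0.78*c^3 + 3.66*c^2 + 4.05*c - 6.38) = 2.63*c^5 + 3.03*c^4 - 2.07*c^3 + 0.41*c^2 + 5.55*c - 2.13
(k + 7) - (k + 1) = 6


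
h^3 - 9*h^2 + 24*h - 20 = (h - 5)*(h - 2)^2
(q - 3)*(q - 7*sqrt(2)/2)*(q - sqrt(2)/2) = q^3 - 4*sqrt(2)*q^2 - 3*q^2 + 7*q/2 + 12*sqrt(2)*q - 21/2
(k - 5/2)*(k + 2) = k^2 - k/2 - 5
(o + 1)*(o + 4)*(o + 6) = o^3 + 11*o^2 + 34*o + 24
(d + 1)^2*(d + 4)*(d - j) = d^4 - d^3*j + 6*d^3 - 6*d^2*j + 9*d^2 - 9*d*j + 4*d - 4*j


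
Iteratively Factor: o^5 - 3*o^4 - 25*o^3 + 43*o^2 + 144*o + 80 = (o - 4)*(o^4 + o^3 - 21*o^2 - 41*o - 20) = (o - 4)*(o + 1)*(o^3 - 21*o - 20) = (o - 4)*(o + 1)^2*(o^2 - o - 20) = (o - 5)*(o - 4)*(o + 1)^2*(o + 4)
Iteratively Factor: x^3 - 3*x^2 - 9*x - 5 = (x + 1)*(x^2 - 4*x - 5) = (x + 1)^2*(x - 5)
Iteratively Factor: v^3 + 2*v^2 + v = (v + 1)*(v^2 + v) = v*(v + 1)*(v + 1)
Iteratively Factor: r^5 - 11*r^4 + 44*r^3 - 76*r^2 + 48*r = (r - 4)*(r^4 - 7*r^3 + 16*r^2 - 12*r) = (r - 4)*(r - 2)*(r^3 - 5*r^2 + 6*r) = r*(r - 4)*(r - 2)*(r^2 - 5*r + 6) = r*(r - 4)*(r - 3)*(r - 2)*(r - 2)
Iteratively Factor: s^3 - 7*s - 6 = (s - 3)*(s^2 + 3*s + 2) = (s - 3)*(s + 1)*(s + 2)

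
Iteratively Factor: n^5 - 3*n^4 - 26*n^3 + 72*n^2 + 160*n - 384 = (n + 4)*(n^4 - 7*n^3 + 2*n^2 + 64*n - 96) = (n - 2)*(n + 4)*(n^3 - 5*n^2 - 8*n + 48) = (n - 4)*(n - 2)*(n + 4)*(n^2 - n - 12) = (n - 4)*(n - 2)*(n + 3)*(n + 4)*(n - 4)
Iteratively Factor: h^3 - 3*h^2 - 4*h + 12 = (h - 2)*(h^2 - h - 6) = (h - 2)*(h + 2)*(h - 3)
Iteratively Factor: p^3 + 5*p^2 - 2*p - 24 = (p + 4)*(p^2 + p - 6) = (p - 2)*(p + 4)*(p + 3)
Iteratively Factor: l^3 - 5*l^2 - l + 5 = (l + 1)*(l^2 - 6*l + 5) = (l - 5)*(l + 1)*(l - 1)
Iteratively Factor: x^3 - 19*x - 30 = (x - 5)*(x^2 + 5*x + 6) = (x - 5)*(x + 3)*(x + 2)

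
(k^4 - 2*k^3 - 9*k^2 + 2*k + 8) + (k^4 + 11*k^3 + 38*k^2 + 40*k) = 2*k^4 + 9*k^3 + 29*k^2 + 42*k + 8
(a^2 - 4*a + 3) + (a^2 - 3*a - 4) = 2*a^2 - 7*a - 1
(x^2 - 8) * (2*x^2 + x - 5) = 2*x^4 + x^3 - 21*x^2 - 8*x + 40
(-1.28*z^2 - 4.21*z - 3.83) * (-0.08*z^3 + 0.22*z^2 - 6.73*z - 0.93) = 0.1024*z^5 + 0.0552*z^4 + 7.9946*z^3 + 28.6811*z^2 + 29.6912*z + 3.5619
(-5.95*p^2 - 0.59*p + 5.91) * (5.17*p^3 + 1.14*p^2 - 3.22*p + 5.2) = -30.7615*p^5 - 9.8333*p^4 + 49.0411*p^3 - 22.3028*p^2 - 22.0982*p + 30.732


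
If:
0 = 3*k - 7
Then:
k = 7/3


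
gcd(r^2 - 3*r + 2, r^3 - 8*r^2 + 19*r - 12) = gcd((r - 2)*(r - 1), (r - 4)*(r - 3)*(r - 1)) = r - 1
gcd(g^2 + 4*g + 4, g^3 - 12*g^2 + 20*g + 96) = g + 2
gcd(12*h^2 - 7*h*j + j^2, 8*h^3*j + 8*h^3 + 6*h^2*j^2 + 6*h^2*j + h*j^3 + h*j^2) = 1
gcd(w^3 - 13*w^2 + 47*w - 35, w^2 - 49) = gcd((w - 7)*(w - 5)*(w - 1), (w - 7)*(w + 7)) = w - 7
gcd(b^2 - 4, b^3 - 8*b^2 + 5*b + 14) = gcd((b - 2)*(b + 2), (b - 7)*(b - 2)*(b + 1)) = b - 2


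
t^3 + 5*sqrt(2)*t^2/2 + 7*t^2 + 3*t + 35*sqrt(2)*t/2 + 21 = (t + 7)*(t + sqrt(2))*(t + 3*sqrt(2)/2)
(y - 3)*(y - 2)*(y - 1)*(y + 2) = y^4 - 4*y^3 - y^2 + 16*y - 12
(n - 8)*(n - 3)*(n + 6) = n^3 - 5*n^2 - 42*n + 144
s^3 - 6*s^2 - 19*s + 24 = (s - 8)*(s - 1)*(s + 3)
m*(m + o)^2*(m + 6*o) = m^4 + 8*m^3*o + 13*m^2*o^2 + 6*m*o^3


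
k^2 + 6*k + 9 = (k + 3)^2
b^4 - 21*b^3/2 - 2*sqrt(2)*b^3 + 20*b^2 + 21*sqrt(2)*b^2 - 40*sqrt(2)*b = b*(b - 8)*(b - 5/2)*(b - 2*sqrt(2))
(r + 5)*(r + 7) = r^2 + 12*r + 35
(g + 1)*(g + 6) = g^2 + 7*g + 6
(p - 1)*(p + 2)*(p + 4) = p^3 + 5*p^2 + 2*p - 8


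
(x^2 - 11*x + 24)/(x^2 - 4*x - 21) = (-x^2 + 11*x - 24)/(-x^2 + 4*x + 21)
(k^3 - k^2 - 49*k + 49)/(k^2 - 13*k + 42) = (k^2 + 6*k - 7)/(k - 6)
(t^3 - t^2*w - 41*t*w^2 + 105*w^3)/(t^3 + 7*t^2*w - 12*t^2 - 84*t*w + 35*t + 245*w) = (t^2 - 8*t*w + 15*w^2)/(t^2 - 12*t + 35)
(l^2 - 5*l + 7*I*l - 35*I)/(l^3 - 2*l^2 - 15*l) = (l + 7*I)/(l*(l + 3))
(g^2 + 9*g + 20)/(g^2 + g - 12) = (g + 5)/(g - 3)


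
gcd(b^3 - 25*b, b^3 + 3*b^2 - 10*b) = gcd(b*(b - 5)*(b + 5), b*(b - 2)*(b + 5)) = b^2 + 5*b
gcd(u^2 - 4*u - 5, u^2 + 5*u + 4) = u + 1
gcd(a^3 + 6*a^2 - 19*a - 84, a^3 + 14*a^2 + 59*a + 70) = a + 7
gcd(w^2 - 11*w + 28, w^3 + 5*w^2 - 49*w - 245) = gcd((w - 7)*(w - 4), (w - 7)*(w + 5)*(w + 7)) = w - 7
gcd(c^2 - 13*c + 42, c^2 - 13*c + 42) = c^2 - 13*c + 42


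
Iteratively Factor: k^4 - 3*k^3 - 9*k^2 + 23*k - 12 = (k + 3)*(k^3 - 6*k^2 + 9*k - 4) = (k - 1)*(k + 3)*(k^2 - 5*k + 4) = (k - 1)^2*(k + 3)*(k - 4)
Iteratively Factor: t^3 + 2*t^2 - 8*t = (t + 4)*(t^2 - 2*t) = (t - 2)*(t + 4)*(t)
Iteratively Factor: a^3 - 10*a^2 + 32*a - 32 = (a - 4)*(a^2 - 6*a + 8) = (a - 4)*(a - 2)*(a - 4)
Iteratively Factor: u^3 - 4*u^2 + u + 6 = (u - 3)*(u^2 - u - 2) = (u - 3)*(u - 2)*(u + 1)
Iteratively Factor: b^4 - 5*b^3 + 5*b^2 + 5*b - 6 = (b - 3)*(b^3 - 2*b^2 - b + 2) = (b - 3)*(b + 1)*(b^2 - 3*b + 2) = (b - 3)*(b - 2)*(b + 1)*(b - 1)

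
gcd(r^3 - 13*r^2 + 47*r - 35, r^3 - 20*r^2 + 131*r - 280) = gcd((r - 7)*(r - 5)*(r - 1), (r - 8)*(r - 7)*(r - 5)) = r^2 - 12*r + 35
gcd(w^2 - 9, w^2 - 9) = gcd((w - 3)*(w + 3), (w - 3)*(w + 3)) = w^2 - 9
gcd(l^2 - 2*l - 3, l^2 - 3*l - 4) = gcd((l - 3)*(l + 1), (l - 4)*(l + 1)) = l + 1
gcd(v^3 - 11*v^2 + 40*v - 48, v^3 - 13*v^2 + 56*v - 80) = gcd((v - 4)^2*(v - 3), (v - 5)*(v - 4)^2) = v^2 - 8*v + 16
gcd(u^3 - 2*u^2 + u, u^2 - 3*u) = u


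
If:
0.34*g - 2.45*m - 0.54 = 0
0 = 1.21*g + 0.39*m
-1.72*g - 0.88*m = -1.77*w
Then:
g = 0.07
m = -0.21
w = -0.04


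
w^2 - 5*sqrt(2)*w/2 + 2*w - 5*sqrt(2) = (w + 2)*(w - 5*sqrt(2)/2)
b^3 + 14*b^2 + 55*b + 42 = (b + 1)*(b + 6)*(b + 7)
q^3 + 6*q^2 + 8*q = q*(q + 2)*(q + 4)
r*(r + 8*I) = r^2 + 8*I*r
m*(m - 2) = m^2 - 2*m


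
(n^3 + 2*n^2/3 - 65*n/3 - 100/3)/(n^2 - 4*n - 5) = (3*n^2 + 17*n + 20)/(3*(n + 1))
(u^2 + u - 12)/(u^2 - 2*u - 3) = (u + 4)/(u + 1)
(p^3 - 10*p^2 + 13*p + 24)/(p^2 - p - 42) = (-p^3 + 10*p^2 - 13*p - 24)/(-p^2 + p + 42)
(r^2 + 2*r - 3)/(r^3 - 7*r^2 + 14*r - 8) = (r + 3)/(r^2 - 6*r + 8)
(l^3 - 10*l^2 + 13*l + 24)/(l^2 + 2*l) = (l^3 - 10*l^2 + 13*l + 24)/(l*(l + 2))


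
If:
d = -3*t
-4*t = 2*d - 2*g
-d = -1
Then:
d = 1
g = 1/3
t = -1/3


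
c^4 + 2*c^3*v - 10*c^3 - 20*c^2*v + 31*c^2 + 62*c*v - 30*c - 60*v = (c - 5)*(c - 3)*(c - 2)*(c + 2*v)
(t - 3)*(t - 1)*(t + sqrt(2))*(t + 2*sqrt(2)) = t^4 - 4*t^3 + 3*sqrt(2)*t^3 - 12*sqrt(2)*t^2 + 7*t^2 - 16*t + 9*sqrt(2)*t + 12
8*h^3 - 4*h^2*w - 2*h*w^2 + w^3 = (-2*h + w)^2*(2*h + w)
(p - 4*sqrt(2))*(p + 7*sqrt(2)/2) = p^2 - sqrt(2)*p/2 - 28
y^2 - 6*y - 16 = (y - 8)*(y + 2)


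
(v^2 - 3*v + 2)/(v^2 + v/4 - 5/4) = 4*(v - 2)/(4*v + 5)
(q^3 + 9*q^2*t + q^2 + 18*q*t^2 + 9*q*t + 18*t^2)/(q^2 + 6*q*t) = q + 3*t + 1 + 3*t/q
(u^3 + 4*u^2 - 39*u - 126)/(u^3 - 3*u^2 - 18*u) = (u + 7)/u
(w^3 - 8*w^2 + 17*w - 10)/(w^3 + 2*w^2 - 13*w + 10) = (w - 5)/(w + 5)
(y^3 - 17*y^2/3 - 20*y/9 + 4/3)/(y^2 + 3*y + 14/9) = (3*y^2 - 19*y + 6)/(3*y + 7)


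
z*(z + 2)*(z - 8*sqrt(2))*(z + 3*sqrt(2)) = z^4 - 5*sqrt(2)*z^3 + 2*z^3 - 48*z^2 - 10*sqrt(2)*z^2 - 96*z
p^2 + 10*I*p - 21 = (p + 3*I)*(p + 7*I)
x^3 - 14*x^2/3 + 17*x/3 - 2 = (x - 3)*(x - 1)*(x - 2/3)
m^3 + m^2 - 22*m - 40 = (m - 5)*(m + 2)*(m + 4)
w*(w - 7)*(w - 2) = w^3 - 9*w^2 + 14*w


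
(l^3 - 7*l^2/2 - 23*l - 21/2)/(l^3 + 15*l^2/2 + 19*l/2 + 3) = (l^2 - 4*l - 21)/(l^2 + 7*l + 6)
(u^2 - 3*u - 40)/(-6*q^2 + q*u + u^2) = (u^2 - 3*u - 40)/(-6*q^2 + q*u + u^2)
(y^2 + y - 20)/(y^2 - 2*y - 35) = (y - 4)/(y - 7)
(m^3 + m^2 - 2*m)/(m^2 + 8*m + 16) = m*(m^2 + m - 2)/(m^2 + 8*m + 16)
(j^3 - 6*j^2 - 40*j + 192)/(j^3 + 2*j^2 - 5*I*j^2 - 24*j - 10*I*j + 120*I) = (j - 8)/(j - 5*I)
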